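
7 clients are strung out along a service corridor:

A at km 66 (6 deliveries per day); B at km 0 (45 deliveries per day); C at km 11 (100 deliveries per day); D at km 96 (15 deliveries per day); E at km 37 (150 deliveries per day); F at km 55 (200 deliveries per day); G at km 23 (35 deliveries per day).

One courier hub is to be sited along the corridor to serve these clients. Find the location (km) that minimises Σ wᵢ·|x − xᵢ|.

x = 37

For a sum of weighted absolute distances on a line, the optimum is the weighted median (not the mean). Total weight W = 551; half-weight = 275.5.
Sort by position and accumulate weight:
  km 0 (B, w=45) → cum 45
  km 11 (C, w=100) → cum 145
  km 23 (G, w=35) → cum 180
  km 37 (E, w=150) → cum 330  ≥ 275.5 → median here
  km 55 (F, w=200) → cum 530
  km 66 (A, w=6) → cum 536
  km 96 (D, w=15) → cum 551
Optimal location: km 37.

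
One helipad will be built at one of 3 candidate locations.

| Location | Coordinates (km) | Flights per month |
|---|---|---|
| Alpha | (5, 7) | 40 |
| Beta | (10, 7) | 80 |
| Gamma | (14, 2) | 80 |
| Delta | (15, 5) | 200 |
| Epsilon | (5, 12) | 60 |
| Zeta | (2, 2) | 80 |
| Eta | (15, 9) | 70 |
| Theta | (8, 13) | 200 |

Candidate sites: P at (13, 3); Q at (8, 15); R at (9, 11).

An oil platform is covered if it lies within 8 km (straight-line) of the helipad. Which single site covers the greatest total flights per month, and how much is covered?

Coverage radius r = 8 km; a point is covered iff (Δx)²+(Δy)² ≤ 8² = 64.
  P (13, 3): covers {Beta, Gamma, Delta, Eta} → 430
  Q (8, 15): covers {Epsilon, Theta} → 260
  R (9, 11): covers {Alpha, Beta, Epsilon, Eta, Theta} → 450
Maximum coverage at R: 450 flights per month.

R, covering 450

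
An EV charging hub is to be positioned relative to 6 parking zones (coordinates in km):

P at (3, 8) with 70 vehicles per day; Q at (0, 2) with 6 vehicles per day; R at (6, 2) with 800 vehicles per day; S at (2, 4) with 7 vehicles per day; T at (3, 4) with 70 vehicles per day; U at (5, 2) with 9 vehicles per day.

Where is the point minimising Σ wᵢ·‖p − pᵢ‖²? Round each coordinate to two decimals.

(5.49, 2.60)

The minimiser of Σwᵢ‖p−pᵢ‖² is the weighted centroid p* = (Σwᵢpᵢ)/(Σwᵢ).
Σwᵢ = 962.
Σwᵢxᵢ = 70·3 + 6·0 + 800·6 + 7·2 + 70·3 + 9·5 = 5279.
Σwᵢyᵢ = 70·8 + 6·2 + 800·2 + 7·4 + 70·4 + 9·2 = 2498.
x* = 5279/962 = 5.49, y* = 2498/962 = 2.60.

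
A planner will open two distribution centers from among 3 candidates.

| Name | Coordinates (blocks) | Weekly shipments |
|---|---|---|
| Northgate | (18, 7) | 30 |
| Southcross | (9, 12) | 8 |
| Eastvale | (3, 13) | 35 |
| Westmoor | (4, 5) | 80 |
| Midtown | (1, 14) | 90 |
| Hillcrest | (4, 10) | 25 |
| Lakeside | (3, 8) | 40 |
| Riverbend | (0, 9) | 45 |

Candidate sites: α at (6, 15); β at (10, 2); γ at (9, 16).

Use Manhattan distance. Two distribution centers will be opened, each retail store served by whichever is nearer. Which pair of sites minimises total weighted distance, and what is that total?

Evaluate every pair (each demand assigned to the nearer of the two):
  {α, β}: total = 2988
  {α, γ}: total = 3362
  {β, γ}: total = 3872
Best pair: {α, β} with total 2988.

{α, β}, total 2988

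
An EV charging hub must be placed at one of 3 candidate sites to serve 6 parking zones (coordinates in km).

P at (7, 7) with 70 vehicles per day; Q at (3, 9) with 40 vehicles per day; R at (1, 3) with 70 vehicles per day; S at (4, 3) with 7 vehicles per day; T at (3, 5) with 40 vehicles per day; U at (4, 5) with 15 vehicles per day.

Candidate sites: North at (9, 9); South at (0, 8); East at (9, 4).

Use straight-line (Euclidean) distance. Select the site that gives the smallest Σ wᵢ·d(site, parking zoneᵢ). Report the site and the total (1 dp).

South, total 1267.9 km

Total weighted distance at each candidate:
  North (9, 9): total = 1577.2
  South (0, 8): total = 1267.9
  East (9, 4): total = 1484.6
Minimum is at South with total 1267.9 km.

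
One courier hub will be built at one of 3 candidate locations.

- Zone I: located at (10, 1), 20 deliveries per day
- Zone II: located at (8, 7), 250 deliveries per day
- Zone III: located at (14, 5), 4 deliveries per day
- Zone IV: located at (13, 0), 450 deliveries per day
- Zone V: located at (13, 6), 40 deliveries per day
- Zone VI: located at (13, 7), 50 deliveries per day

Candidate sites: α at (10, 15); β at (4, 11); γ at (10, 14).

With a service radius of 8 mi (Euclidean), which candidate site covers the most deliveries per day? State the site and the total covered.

Coverage radius r = 8 mi; a point is covered iff (Δx)²+(Δy)² ≤ 8² = 64.
  α (10, 15): covers {none} → 0
  β (4, 11): covers {Zone II} → 250
  γ (10, 14): covers {Zone II, Zone VI} → 300
Maximum coverage at γ: 300 deliveries per day.

γ, covering 300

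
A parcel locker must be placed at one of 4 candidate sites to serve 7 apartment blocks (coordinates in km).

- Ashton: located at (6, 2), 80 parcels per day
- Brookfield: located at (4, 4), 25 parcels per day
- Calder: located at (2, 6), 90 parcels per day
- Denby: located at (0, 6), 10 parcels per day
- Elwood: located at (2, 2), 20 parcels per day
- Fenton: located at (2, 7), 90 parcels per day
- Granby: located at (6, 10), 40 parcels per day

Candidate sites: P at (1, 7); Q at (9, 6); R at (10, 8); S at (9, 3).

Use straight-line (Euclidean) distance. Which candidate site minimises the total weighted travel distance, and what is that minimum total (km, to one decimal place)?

Total weighted distance at each candidate:
  P (1, 7): total = 1238.4
  Q (9, 6): total = 2252.3
  R (10, 8): total = 2705.8
  S (9, 3): total = 2332.4
Minimum is at P with total 1238.4 km.

P, total 1238.4 km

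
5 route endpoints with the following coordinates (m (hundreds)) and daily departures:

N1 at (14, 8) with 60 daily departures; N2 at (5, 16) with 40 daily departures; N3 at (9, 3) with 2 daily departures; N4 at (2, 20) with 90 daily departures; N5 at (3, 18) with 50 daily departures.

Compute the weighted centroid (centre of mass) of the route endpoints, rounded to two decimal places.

The minimiser of Σwᵢ‖p−pᵢ‖² is the weighted centroid p* = (Σwᵢpᵢ)/(Σwᵢ).
Σwᵢ = 242.
Σwᵢxᵢ = 60·14 + 40·5 + 2·9 + 90·2 + 50·3 = 1388.
Σwᵢyᵢ = 60·8 + 40·16 + 2·3 + 90·20 + 50·18 = 3826.
x* = 1388/242 = 5.74, y* = 3826/242 = 15.81.

(5.74, 15.81)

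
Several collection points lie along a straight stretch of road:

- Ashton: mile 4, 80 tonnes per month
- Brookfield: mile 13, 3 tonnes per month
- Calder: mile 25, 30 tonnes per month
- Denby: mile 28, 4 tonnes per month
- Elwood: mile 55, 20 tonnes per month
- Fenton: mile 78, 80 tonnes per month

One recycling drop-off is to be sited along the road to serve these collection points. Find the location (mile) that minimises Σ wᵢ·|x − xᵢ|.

For a sum of weighted absolute distances on a line, the optimum is the weighted median (not the mean). Total weight W = 217; half-weight = 108.5.
Sort by position and accumulate weight:
  mile 4 (Ashton, w=80) → cum 80
  mile 13 (Brookfield, w=3) → cum 83
  mile 25 (Calder, w=30) → cum 113  ≥ 108.5 → median here
  mile 28 (Denby, w=4) → cum 117
  mile 55 (Elwood, w=20) → cum 137
  mile 78 (Fenton, w=80) → cum 217
Optimal location: mile 25.

x = 25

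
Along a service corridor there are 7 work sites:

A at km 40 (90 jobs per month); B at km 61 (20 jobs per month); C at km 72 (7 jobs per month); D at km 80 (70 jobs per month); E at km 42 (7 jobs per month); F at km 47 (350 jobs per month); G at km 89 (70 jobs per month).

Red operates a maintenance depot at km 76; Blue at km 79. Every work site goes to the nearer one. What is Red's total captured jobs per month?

The indifferent point is the midpoint (76+79)/2 = 77.5; work sites left of it (closer to Red at 76) go to Red, those right go to Blue.
  A at 40 (w=90) → Red
  E at 42 (w=7) → Red
  F at 47 (w=350) → Red
  B at 61 (w=20) → Red
  C at 72 (w=7) → Red
  D at 80 (w=70) → Blue
  G at 89 (w=70) → Blue
Red captures 474; Blue captures 140.

474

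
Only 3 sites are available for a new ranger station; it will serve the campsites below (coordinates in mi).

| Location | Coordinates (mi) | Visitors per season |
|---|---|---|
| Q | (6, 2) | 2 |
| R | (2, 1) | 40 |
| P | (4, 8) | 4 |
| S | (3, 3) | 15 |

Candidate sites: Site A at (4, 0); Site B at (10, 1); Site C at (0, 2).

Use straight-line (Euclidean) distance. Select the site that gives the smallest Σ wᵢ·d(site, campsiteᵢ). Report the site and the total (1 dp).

Site A, total 174.5 mi

Total weighted distance at each candidate:
  Site A (4, 0): total = 174.5
  Site B (10, 1): total = 474.3
  Site C (0, 2): total = 177.7
Minimum is at Site A with total 174.5 mi.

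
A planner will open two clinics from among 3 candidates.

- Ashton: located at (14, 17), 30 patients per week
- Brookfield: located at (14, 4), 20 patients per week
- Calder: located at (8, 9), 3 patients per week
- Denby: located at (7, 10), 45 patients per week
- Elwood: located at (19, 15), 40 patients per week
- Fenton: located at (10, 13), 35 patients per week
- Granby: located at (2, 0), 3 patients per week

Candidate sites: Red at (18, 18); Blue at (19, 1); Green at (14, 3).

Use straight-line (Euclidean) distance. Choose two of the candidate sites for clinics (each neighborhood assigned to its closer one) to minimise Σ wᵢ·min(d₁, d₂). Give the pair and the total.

{Red, Green}, total 1108.4

Evaluate every pair (each demand assigned to the nearer of the two):
  {Red, Green}: total = 1108.4
  {Red, Blue}: total = 1400.5
  {Blue, Green}: total = 1845.0
Best pair: {Red, Green} with total 1108.4.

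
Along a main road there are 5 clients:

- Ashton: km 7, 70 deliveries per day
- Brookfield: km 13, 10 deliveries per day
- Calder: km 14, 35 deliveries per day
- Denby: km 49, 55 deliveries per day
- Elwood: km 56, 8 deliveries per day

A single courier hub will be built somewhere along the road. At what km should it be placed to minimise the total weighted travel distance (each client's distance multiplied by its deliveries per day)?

For a sum of weighted absolute distances on a line, the optimum is the weighted median (not the mean). Total weight W = 178; half-weight = 89.
Sort by position and accumulate weight:
  km 7 (Ashton, w=70) → cum 70
  km 13 (Brookfield, w=10) → cum 80
  km 14 (Calder, w=35) → cum 115  ≥ 89 → median here
  km 49 (Denby, w=55) → cum 170
  km 56 (Elwood, w=8) → cum 178
Optimal location: km 14.

x = 14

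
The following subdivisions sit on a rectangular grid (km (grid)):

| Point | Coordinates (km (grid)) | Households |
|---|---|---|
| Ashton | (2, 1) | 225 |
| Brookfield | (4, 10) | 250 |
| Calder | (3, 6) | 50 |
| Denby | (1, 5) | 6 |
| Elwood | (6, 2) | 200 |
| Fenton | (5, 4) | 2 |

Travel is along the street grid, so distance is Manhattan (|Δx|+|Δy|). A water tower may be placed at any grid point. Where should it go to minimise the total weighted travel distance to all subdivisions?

Manhattan distance separates: Σwᵢ(|x−xᵢ|+|y−yᵢ|) = Σwᵢ|x−xᵢ| + Σwᵢ|y−yᵢ|, so x and y are optimised independently as 1-D weighted medians.
Total weight W = 733; half = 366.5.
x-coordinate, sorted with cumulative weight:
  x=1 (Denby, w=6) cum 6
  x=2 (Ashton, w=225) cum 231
  x=3 (Calder, w=50) cum 281
  x=4 (Brookfield, w=250) cum 531  ← median
  x=5 (Fenton, w=2) cum 533
  x=6 (Elwood, w=200) cum 733
⇒ x* = 4
y-coordinate, sorted with cumulative weight:
  y=1 (Ashton, w=225) cum 225
  y=2 (Elwood, w=200) cum 425  ← median
  y=4 (Fenton, w=2) cum 427
  y=5 (Denby, w=6) cum 433
  y=6 (Calder, w=50) cum 483
  y=10 (Brookfield, w=250) cum 733
⇒ y* = 2

(4, 2)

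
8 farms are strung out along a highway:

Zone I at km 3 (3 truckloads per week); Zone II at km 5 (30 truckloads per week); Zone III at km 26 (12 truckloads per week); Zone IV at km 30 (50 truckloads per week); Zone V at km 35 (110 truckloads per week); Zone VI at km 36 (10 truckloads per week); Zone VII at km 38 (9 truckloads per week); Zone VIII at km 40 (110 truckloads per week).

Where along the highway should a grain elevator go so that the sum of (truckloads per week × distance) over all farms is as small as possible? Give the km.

For a sum of weighted absolute distances on a line, the optimum is the weighted median (not the mean). Total weight W = 334; half-weight = 167.
Sort by position and accumulate weight:
  km 3 (Zone I, w=3) → cum 3
  km 5 (Zone II, w=30) → cum 33
  km 26 (Zone III, w=12) → cum 45
  km 30 (Zone IV, w=50) → cum 95
  km 35 (Zone V, w=110) → cum 205  ≥ 167 → median here
  km 36 (Zone VI, w=10) → cum 215
  km 38 (Zone VII, w=9) → cum 224
  km 40 (Zone VIII, w=110) → cum 334
Optimal location: km 35.

x = 35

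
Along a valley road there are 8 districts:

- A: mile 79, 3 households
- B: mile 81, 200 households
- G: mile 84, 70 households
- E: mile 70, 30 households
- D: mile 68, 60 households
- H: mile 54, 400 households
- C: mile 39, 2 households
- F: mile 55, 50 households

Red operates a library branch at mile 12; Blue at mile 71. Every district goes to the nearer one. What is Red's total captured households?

The indifferent point is the midpoint (12+71)/2 = 41.5; districts left of it (closer to Red at 12) go to Red, those right go to Blue.
  C at 39 (w=2) → Red
  H at 54 (w=400) → Blue
  F at 55 (w=50) → Blue
  D at 68 (w=60) → Blue
  E at 70 (w=30) → Blue
  A at 79 (w=3) → Blue
  B at 81 (w=200) → Blue
  G at 84 (w=70) → Blue
Red captures 2; Blue captures 813.

2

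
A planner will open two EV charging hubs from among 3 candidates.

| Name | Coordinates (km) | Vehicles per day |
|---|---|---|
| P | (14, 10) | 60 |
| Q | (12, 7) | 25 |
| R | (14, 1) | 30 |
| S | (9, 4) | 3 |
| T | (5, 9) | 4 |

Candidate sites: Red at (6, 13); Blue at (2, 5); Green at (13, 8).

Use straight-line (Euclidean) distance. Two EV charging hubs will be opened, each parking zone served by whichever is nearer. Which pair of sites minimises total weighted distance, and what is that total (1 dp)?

Evaluate every pair (each demand assigned to the nearer of the two):
  {Red, Green}: total = 415.1
  {Blue, Green}: total = 418.6
  {Red, Blue}: total = 1142.0
Best pair: {Red, Green} with total 415.1.

{Red, Green}, total 415.1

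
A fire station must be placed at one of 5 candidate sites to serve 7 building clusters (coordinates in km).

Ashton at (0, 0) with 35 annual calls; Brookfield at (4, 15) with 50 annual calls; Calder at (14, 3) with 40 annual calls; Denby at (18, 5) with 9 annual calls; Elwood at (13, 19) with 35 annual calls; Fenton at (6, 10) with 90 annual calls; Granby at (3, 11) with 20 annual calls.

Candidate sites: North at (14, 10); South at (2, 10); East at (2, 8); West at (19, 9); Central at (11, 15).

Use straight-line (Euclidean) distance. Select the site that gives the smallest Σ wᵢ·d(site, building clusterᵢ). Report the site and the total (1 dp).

Total weighted distance at each candidate:
  North (14, 10): total = 2756.7
  South (2, 10): total = 2218.5
  East (2, 8): total = 2329.3
  West (19, 9): total = 3797.2
  Central (11, 15): total = 2577.5
Minimum is at South with total 2218.5 km.

South, total 2218.5 km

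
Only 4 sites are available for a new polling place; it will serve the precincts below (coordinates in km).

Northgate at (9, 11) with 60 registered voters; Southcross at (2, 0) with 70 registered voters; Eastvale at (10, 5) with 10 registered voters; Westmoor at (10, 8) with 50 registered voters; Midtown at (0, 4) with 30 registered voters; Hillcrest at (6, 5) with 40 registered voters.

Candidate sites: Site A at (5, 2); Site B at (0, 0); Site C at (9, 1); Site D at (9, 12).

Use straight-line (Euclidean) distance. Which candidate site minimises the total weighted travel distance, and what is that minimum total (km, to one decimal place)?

Site A, total 1580.2 km

Total weighted distance at each candidate:
  Site A (5, 2): total = 1580.2
  Site B (0, 0): total = 2177.3
  Site C (9, 1): total = 1974.4
  Site D (9, 12): total = 1975.2
Minimum is at Site A with total 1580.2 km.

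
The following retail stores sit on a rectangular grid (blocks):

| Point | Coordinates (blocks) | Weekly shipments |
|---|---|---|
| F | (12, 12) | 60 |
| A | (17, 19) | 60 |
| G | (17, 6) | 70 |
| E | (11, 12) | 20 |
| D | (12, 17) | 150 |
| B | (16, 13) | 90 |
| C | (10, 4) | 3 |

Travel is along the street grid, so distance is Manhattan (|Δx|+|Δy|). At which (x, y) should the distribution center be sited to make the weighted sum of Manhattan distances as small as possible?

Manhattan distance separates: Σwᵢ(|x−xᵢ|+|y−yᵢ|) = Σwᵢ|x−xᵢ| + Σwᵢ|y−yᵢ|, so x and y are optimised independently as 1-D weighted medians.
Total weight W = 453; half = 226.5.
x-coordinate, sorted with cumulative weight:
  x=10 (C, w=3) cum 3
  x=11 (E, w=20) cum 23
  x=12 (F, w=60) cum 83
  x=12 (D, w=150) cum 233  ← median
  x=16 (B, w=90) cum 323
  x=17 (A, w=60) cum 383
  x=17 (G, w=70) cum 453
⇒ x* = 12
y-coordinate, sorted with cumulative weight:
  y=4 (C, w=3) cum 3
  y=6 (G, w=70) cum 73
  y=12 (F, w=60) cum 133
  y=12 (E, w=20) cum 153
  y=13 (B, w=90) cum 243  ← median
  y=17 (D, w=150) cum 393
  y=19 (A, w=60) cum 453
⇒ y* = 13

(12, 13)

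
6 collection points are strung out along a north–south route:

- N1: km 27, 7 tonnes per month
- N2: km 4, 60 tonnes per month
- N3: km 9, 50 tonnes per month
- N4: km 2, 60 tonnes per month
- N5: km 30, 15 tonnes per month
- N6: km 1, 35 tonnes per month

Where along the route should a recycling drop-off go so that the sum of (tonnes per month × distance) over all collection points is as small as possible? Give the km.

For a sum of weighted absolute distances on a line, the optimum is the weighted median (not the mean). Total weight W = 227; half-weight = 113.5.
Sort by position and accumulate weight:
  km 1 (N6, w=35) → cum 35
  km 2 (N4, w=60) → cum 95
  km 4 (N2, w=60) → cum 155  ≥ 113.5 → median here
  km 9 (N3, w=50) → cum 205
  km 27 (N1, w=7) → cum 212
  km 30 (N5, w=15) → cum 227
Optimal location: km 4.

x = 4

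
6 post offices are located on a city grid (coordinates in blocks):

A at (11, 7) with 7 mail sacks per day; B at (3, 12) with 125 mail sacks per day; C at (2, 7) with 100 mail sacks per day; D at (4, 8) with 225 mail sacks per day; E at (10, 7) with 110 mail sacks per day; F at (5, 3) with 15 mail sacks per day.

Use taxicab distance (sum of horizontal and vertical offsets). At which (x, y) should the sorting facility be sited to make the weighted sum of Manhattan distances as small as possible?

Manhattan distance separates: Σwᵢ(|x−xᵢ|+|y−yᵢ|) = Σwᵢ|x−xᵢ| + Σwᵢ|y−yᵢ|, so x and y are optimised independently as 1-D weighted medians.
Total weight W = 582; half = 291.
x-coordinate, sorted with cumulative weight:
  x=2 (C, w=100) cum 100
  x=3 (B, w=125) cum 225
  x=4 (D, w=225) cum 450  ← median
  x=5 (F, w=15) cum 465
  x=10 (E, w=110) cum 575
  x=11 (A, w=7) cum 582
⇒ x* = 4
y-coordinate, sorted with cumulative weight:
  y=3 (F, w=15) cum 15
  y=7 (A, w=7) cum 22
  y=7 (C, w=100) cum 122
  y=7 (E, w=110) cum 232
  y=8 (D, w=225) cum 457  ← median
  y=12 (B, w=125) cum 582
⇒ y* = 8

(4, 8)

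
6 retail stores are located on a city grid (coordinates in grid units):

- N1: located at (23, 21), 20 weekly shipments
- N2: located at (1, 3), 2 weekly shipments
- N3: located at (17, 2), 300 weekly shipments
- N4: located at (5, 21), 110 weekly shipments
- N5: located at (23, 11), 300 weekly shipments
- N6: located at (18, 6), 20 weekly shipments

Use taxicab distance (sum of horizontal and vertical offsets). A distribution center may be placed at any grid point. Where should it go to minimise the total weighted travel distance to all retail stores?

(17, 11)

Manhattan distance separates: Σwᵢ(|x−xᵢ|+|y−yᵢ|) = Σwᵢ|x−xᵢ| + Σwᵢ|y−yᵢ|, so x and y are optimised independently as 1-D weighted medians.
Total weight W = 752; half = 376.
x-coordinate, sorted with cumulative weight:
  x=1 (N2, w=2) cum 2
  x=5 (N4, w=110) cum 112
  x=17 (N3, w=300) cum 412  ← median
  x=18 (N6, w=20) cum 432
  x=23 (N1, w=20) cum 452
  x=23 (N5, w=300) cum 752
⇒ x* = 17
y-coordinate, sorted with cumulative weight:
  y=2 (N3, w=300) cum 300
  y=3 (N2, w=2) cum 302
  y=6 (N6, w=20) cum 322
  y=11 (N5, w=300) cum 622  ← median
  y=21 (N1, w=20) cum 642
  y=21 (N4, w=110) cum 752
⇒ y* = 11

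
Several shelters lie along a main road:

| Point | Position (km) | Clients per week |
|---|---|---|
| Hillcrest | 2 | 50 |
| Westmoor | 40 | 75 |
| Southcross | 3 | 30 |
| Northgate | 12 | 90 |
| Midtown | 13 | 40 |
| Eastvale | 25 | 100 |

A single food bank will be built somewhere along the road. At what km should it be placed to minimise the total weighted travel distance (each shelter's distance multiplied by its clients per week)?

For a sum of weighted absolute distances on a line, the optimum is the weighted median (not the mean). Total weight W = 385; half-weight = 192.5.
Sort by position and accumulate weight:
  km 2 (Hillcrest, w=50) → cum 50
  km 3 (Southcross, w=30) → cum 80
  km 12 (Northgate, w=90) → cum 170
  km 13 (Midtown, w=40) → cum 210  ≥ 192.5 → median here
  km 25 (Eastvale, w=100) → cum 310
  km 40 (Westmoor, w=75) → cum 385
Optimal location: km 13.

x = 13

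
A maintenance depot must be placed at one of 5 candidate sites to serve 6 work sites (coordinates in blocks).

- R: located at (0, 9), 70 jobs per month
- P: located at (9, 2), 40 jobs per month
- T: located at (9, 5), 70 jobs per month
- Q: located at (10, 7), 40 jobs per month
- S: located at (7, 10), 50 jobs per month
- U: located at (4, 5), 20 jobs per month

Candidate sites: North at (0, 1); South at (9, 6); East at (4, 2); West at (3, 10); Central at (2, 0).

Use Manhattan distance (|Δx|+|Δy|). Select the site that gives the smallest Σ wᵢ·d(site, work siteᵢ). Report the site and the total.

Total weighted distance at each candidate:
  North (0, 1): total = 3470
  South (9, 6): total = 1570
  East (4, 2): total = 2580
  West (3, 10): total = 2330
  Central (2, 0): total = 3460
Minimum is at South with total 1570 blocks.

South, total 1570 blocks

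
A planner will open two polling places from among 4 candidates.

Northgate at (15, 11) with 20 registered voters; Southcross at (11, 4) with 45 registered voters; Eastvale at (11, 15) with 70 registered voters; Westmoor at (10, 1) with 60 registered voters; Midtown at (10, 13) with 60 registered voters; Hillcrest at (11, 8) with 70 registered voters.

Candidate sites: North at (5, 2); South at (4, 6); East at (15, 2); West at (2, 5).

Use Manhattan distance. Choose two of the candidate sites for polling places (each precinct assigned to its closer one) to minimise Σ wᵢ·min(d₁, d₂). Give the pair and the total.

{South, East}, total 3340

Evaluate every pair (each demand assigned to the nearer of the two):
  {South, East}: total = 3340
  {North, South}: total = 3570
  {North, East}: total = 3660
  {East, West}: total = 3660
  {South, West}: total = 3915
  {North, West}: total = 4230
Best pair: {South, East} with total 3340.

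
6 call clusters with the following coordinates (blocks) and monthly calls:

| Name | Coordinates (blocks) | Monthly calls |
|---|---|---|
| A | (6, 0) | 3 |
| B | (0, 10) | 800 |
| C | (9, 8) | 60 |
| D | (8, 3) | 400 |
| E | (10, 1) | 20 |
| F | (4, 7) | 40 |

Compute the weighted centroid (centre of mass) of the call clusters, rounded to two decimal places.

(3.11, 7.54)

The minimiser of Σwᵢ‖p−pᵢ‖² is the weighted centroid p* = (Σwᵢpᵢ)/(Σwᵢ).
Σwᵢ = 1323.
Σwᵢxᵢ = 3·6 + 800·0 + 60·9 + 400·8 + 20·10 + 40·4 = 4118.
Σwᵢyᵢ = 3·0 + 800·10 + 60·8 + 400·3 + 20·1 + 40·7 = 9980.
x* = 4118/1323 = 3.11, y* = 9980/1323 = 7.54.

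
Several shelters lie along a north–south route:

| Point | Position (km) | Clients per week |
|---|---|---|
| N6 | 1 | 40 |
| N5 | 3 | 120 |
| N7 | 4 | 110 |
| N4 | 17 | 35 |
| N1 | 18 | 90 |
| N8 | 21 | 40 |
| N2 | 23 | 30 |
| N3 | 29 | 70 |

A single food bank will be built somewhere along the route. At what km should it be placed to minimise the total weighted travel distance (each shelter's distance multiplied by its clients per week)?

x = 4

For a sum of weighted absolute distances on a line, the optimum is the weighted median (not the mean). Total weight W = 535; half-weight = 267.5.
Sort by position and accumulate weight:
  km 1 (N6, w=40) → cum 40
  km 3 (N5, w=120) → cum 160
  km 4 (N7, w=110) → cum 270  ≥ 267.5 → median here
  km 17 (N4, w=35) → cum 305
  km 18 (N1, w=90) → cum 395
  km 21 (N8, w=40) → cum 435
  km 23 (N2, w=30) → cum 465
  km 29 (N3, w=70) → cum 535
Optimal location: km 4.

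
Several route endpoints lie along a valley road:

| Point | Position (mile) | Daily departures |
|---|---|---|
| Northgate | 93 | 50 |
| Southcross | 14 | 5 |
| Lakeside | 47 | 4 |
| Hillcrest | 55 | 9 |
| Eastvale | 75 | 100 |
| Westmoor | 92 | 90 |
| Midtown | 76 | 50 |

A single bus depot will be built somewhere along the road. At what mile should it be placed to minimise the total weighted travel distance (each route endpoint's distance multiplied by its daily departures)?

x = 76

For a sum of weighted absolute distances on a line, the optimum is the weighted median (not the mean). Total weight W = 308; half-weight = 154.
Sort by position and accumulate weight:
  mile 14 (Southcross, w=5) → cum 5
  mile 47 (Lakeside, w=4) → cum 9
  mile 55 (Hillcrest, w=9) → cum 18
  mile 75 (Eastvale, w=100) → cum 118
  mile 76 (Midtown, w=50) → cum 168  ≥ 154 → median here
  mile 92 (Westmoor, w=90) → cum 258
  mile 93 (Northgate, w=50) → cum 308
Optimal location: mile 76.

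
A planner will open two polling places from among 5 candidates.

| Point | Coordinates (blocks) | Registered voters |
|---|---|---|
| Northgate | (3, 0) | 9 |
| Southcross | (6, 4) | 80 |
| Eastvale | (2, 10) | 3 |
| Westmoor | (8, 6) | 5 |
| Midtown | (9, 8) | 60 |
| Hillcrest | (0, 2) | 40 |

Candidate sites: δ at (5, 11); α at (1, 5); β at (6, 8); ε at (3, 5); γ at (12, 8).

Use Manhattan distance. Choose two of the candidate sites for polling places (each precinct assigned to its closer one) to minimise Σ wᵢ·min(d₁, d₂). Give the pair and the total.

Evaluate every pair (each demand assigned to the nearer of the two):
  {α, β}: total = 761
  {β, ε}: total = 823
  {ε, γ}: total = 833
  {α, γ}: total = 931
  {δ, ε}: total = 1067
  {δ, β}: total = 1111
  {α, ε}: total = 1113
  {β, γ}: total = 1117
  {δ, α}: total = 1175
  {δ, γ}: total = 1539
Best pair: {α, β} with total 761.

{α, β}, total 761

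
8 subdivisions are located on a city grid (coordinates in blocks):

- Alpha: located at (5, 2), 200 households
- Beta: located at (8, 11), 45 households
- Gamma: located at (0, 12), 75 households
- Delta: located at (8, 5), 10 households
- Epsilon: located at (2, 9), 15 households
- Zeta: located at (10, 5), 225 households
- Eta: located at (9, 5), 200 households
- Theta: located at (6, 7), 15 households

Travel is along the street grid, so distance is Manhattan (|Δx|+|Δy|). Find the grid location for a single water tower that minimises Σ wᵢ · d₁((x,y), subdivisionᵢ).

(9, 5)

Manhattan distance separates: Σwᵢ(|x−xᵢ|+|y−yᵢ|) = Σwᵢ|x−xᵢ| + Σwᵢ|y−yᵢ|, so x and y are optimised independently as 1-D weighted medians.
Total weight W = 785; half = 392.5.
x-coordinate, sorted with cumulative weight:
  x=0 (Gamma, w=75) cum 75
  x=2 (Epsilon, w=15) cum 90
  x=5 (Alpha, w=200) cum 290
  x=6 (Theta, w=15) cum 305
  x=8 (Beta, w=45) cum 350
  x=8 (Delta, w=10) cum 360
  x=9 (Eta, w=200) cum 560  ← median
  x=10 (Zeta, w=225) cum 785
⇒ x* = 9
y-coordinate, sorted with cumulative weight:
  y=2 (Alpha, w=200) cum 200
  y=5 (Delta, w=10) cum 210
  y=5 (Zeta, w=225) cum 435  ← median
  y=5 (Eta, w=200) cum 635
  y=7 (Theta, w=15) cum 650
  y=9 (Epsilon, w=15) cum 665
  y=11 (Beta, w=45) cum 710
  y=12 (Gamma, w=75) cum 785
⇒ y* = 5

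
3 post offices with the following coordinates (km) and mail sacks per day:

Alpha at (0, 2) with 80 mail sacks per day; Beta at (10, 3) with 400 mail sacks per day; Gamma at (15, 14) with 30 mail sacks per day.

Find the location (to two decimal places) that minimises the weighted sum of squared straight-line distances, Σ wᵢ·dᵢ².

(8.73, 3.49)

The minimiser of Σwᵢ‖p−pᵢ‖² is the weighted centroid p* = (Σwᵢpᵢ)/(Σwᵢ).
Σwᵢ = 510.
Σwᵢxᵢ = 80·0 + 400·10 + 30·15 = 4450.
Σwᵢyᵢ = 80·2 + 400·3 + 30·14 = 1780.
x* = 4450/510 = 8.73, y* = 1780/510 = 3.49.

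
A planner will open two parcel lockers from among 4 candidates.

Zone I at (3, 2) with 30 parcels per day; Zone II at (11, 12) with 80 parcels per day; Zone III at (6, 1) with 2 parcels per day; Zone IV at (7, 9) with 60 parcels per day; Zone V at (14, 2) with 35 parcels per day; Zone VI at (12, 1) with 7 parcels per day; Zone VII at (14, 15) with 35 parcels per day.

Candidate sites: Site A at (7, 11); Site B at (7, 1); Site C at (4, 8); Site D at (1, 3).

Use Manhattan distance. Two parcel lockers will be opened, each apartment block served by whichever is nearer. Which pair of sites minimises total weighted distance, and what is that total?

Evaluate every pair (each demand assigned to the nearer of the two):
  {Site A, Site B}: total = 1372
  {Site A, Site D}: total = 1590
  {Site A, Site C}: total = 1798
  {Site B, Site C}: total = 2182
  {Site C, Site D}: total = 2400
  {Site B, Site D}: total = 2822
Best pair: {Site A, Site B} with total 1372.

{Site A, Site B}, total 1372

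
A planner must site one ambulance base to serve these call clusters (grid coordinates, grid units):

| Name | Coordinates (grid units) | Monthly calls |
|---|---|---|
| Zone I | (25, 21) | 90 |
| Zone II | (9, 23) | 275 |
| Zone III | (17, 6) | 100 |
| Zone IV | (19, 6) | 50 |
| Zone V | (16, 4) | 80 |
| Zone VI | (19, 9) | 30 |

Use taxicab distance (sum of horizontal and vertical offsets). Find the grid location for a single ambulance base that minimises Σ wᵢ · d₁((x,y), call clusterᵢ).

(16, 21)

Manhattan distance separates: Σwᵢ(|x−xᵢ|+|y−yᵢ|) = Σwᵢ|x−xᵢ| + Σwᵢ|y−yᵢ|, so x and y are optimised independently as 1-D weighted medians.
Total weight W = 625; half = 312.5.
x-coordinate, sorted with cumulative weight:
  x=9 (Zone II, w=275) cum 275
  x=16 (Zone V, w=80) cum 355  ← median
  x=17 (Zone III, w=100) cum 455
  x=19 (Zone IV, w=50) cum 505
  x=19 (Zone VI, w=30) cum 535
  x=25 (Zone I, w=90) cum 625
⇒ x* = 16
y-coordinate, sorted with cumulative weight:
  y=4 (Zone V, w=80) cum 80
  y=6 (Zone III, w=100) cum 180
  y=6 (Zone IV, w=50) cum 230
  y=9 (Zone VI, w=30) cum 260
  y=21 (Zone I, w=90) cum 350  ← median
  y=23 (Zone II, w=275) cum 625
⇒ y* = 21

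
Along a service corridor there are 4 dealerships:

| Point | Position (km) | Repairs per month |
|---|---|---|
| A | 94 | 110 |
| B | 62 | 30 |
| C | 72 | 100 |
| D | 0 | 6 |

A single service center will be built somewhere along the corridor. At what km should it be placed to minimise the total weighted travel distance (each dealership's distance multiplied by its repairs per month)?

For a sum of weighted absolute distances on a line, the optimum is the weighted median (not the mean). Total weight W = 246; half-weight = 123.
Sort by position and accumulate weight:
  km 0 (D, w=6) → cum 6
  km 62 (B, w=30) → cum 36
  km 72 (C, w=100) → cum 136  ≥ 123 → median here
  km 94 (A, w=110) → cum 246
Optimal location: km 72.

x = 72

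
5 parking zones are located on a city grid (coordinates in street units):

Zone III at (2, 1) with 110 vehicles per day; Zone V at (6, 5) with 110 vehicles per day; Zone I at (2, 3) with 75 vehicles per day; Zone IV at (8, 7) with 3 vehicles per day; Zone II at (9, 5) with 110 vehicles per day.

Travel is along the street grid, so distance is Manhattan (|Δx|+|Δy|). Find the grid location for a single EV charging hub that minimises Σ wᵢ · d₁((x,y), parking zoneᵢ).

Manhattan distance separates: Σwᵢ(|x−xᵢ|+|y−yᵢ|) = Σwᵢ|x−xᵢ| + Σwᵢ|y−yᵢ|, so x and y are optimised independently as 1-D weighted medians.
Total weight W = 408; half = 204.
x-coordinate, sorted with cumulative weight:
  x=2 (Zone III, w=110) cum 110
  x=2 (Zone I, w=75) cum 185
  x=6 (Zone V, w=110) cum 295  ← median
  x=8 (Zone IV, w=3) cum 298
  x=9 (Zone II, w=110) cum 408
⇒ x* = 6
y-coordinate, sorted with cumulative weight:
  y=1 (Zone III, w=110) cum 110
  y=3 (Zone I, w=75) cum 185
  y=5 (Zone V, w=110) cum 295  ← median
  y=5 (Zone II, w=110) cum 405
  y=7 (Zone IV, w=3) cum 408
⇒ y* = 5

(6, 5)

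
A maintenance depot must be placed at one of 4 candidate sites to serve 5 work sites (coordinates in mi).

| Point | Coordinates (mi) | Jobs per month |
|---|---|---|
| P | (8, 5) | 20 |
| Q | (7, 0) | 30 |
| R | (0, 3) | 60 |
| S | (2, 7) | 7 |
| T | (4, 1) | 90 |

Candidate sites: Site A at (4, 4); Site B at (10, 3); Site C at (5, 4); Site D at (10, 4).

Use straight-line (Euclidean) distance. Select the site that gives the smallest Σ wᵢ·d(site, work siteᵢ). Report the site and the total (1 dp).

Site A, total 775.1 mi

Total weighted distance at each candidate:
  Site A (4, 4): total = 775.1
  Site B (10, 3): total = 1415.7
  Site C (5, 4): total = 817.7
  Site D (10, 4): total = 1461.3
Minimum is at Site A with total 775.1 mi.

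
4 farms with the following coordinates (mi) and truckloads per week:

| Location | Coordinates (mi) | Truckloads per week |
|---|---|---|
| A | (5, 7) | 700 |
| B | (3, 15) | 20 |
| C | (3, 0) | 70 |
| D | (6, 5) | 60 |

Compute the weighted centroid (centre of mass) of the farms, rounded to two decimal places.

(4.86, 6.47)

The minimiser of Σwᵢ‖p−pᵢ‖² is the weighted centroid p* = (Σwᵢpᵢ)/(Σwᵢ).
Σwᵢ = 850.
Σwᵢxᵢ = 700·5 + 20·3 + 70·3 + 60·6 = 4130.
Σwᵢyᵢ = 700·7 + 20·15 + 70·0 + 60·5 = 5500.
x* = 4130/850 = 4.86, y* = 5500/850 = 6.47.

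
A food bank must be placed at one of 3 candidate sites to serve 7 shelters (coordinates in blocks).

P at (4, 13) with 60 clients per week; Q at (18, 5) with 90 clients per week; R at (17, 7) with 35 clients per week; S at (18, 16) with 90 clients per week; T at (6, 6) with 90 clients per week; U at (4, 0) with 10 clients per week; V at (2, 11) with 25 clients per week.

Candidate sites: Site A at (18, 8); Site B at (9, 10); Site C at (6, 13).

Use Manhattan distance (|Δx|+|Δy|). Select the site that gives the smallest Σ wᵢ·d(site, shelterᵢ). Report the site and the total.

Total weighted distance at each candidate:
  Site A (18, 8): total = 4155
  Site B (9, 10): total = 4455
  Site C (6, 13): total = 4795
Minimum is at Site A with total 4155 blocks.

Site A, total 4155 blocks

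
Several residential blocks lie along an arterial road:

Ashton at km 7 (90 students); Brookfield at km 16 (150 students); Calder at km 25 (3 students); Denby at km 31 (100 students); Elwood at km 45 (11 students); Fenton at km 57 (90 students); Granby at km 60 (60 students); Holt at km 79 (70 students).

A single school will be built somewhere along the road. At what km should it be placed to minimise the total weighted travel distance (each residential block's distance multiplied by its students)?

x = 31

For a sum of weighted absolute distances on a line, the optimum is the weighted median (not the mean). Total weight W = 574; half-weight = 287.
Sort by position and accumulate weight:
  km 7 (Ashton, w=90) → cum 90
  km 16 (Brookfield, w=150) → cum 240
  km 25 (Calder, w=3) → cum 243
  km 31 (Denby, w=100) → cum 343  ≥ 287 → median here
  km 45 (Elwood, w=11) → cum 354
  km 57 (Fenton, w=90) → cum 444
  km 60 (Granby, w=60) → cum 504
  km 79 (Holt, w=70) → cum 574
Optimal location: km 31.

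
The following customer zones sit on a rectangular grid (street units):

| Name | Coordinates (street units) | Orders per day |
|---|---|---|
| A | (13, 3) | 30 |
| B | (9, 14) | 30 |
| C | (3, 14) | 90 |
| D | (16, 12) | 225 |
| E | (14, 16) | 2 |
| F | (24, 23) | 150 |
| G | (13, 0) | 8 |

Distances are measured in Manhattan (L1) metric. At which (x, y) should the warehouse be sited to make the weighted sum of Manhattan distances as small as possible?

Manhattan distance separates: Σwᵢ(|x−xᵢ|+|y−yᵢ|) = Σwᵢ|x−xᵢ| + Σwᵢ|y−yᵢ|, so x and y are optimised independently as 1-D weighted medians.
Total weight W = 535; half = 267.5.
x-coordinate, sorted with cumulative weight:
  x=3 (C, w=90) cum 90
  x=9 (B, w=30) cum 120
  x=13 (A, w=30) cum 150
  x=13 (G, w=8) cum 158
  x=14 (E, w=2) cum 160
  x=16 (D, w=225) cum 385  ← median
  x=24 (F, w=150) cum 535
⇒ x* = 16
y-coordinate, sorted with cumulative weight:
  y=0 (G, w=8) cum 8
  y=3 (A, w=30) cum 38
  y=12 (D, w=225) cum 263
  y=14 (B, w=30) cum 293  ← median
  y=14 (C, w=90) cum 383
  y=16 (E, w=2) cum 385
  y=23 (F, w=150) cum 535
⇒ y* = 14

(16, 14)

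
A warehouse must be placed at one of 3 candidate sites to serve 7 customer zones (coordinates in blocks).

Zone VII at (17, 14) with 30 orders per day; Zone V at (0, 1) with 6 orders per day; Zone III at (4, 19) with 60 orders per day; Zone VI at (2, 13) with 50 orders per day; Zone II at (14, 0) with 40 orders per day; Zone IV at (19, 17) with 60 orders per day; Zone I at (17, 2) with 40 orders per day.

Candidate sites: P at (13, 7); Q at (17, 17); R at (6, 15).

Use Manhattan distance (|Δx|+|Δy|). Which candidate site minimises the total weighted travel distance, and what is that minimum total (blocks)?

Total weighted distance at each candidate:
  P (13, 7): total = 4194
  Q (17, 17): total = 3658
  R (6, 15): total = 3920
Minimum is at Q with total 3658 blocks.

Q, total 3658 blocks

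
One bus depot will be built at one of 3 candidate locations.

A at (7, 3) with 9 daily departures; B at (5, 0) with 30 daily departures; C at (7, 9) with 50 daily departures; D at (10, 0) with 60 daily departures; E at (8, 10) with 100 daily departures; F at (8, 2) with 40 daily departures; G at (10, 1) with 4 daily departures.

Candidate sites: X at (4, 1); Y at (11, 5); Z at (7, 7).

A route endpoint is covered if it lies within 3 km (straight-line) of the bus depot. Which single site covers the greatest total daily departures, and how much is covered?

Z, covering 50

Coverage radius r = 3 km; a point is covered iff (Δx)²+(Δy)² ≤ 3² = 9.
  X (4, 1): covers {B} → 30
  Y (11, 5): covers {none} → 0
  Z (7, 7): covers {C} → 50
Maximum coverage at Z: 50 daily departures.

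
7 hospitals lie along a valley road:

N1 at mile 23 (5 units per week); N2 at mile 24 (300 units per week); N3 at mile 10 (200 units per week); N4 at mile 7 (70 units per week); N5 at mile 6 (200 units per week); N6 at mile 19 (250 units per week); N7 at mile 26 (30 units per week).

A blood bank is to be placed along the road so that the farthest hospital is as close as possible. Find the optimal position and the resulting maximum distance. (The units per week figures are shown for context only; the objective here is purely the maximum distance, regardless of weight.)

The 1-center on a line is the midpoint of the two extreme points: leftmost at 6, rightmost at 26.
Optimal location = (6 + 26)/2 = 16; maximum distance = (26 − 6)/2 = 10.

location 16, max distance 10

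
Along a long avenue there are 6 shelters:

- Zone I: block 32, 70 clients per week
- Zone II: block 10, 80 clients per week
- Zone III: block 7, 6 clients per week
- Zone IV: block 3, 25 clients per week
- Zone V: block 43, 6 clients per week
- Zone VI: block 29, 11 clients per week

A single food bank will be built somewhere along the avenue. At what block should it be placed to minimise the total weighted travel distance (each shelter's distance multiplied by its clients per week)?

x = 10

For a sum of weighted absolute distances on a line, the optimum is the weighted median (not the mean). Total weight W = 198; half-weight = 99.
Sort by position and accumulate weight:
  block 3 (Zone IV, w=25) → cum 25
  block 7 (Zone III, w=6) → cum 31
  block 10 (Zone II, w=80) → cum 111  ≥ 99 → median here
  block 29 (Zone VI, w=11) → cum 122
  block 32 (Zone I, w=70) → cum 192
  block 43 (Zone V, w=6) → cum 198
Optimal location: block 10.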